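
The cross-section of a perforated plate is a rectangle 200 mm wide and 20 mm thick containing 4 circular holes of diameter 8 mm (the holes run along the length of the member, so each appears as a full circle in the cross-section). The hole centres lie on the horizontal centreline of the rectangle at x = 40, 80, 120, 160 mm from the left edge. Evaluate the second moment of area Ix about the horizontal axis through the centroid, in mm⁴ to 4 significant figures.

Treat the section as a set of non-overlapping primitives; coordinates are from the bounding-box lower-left.
Plate: 200 × 20, A = 4 000 mm², y = 10 mm, Ī = 133 333 mm⁴.
Hole 1 (subtracted): ⌀8, A = 50.2655 mm², y = 10 mm, Ī = 201.062 mm⁴.
Hole 2 (subtracted): ⌀8, A = 50.2655 mm², y = 10 mm, Ī = 201.062 mm⁴.
Hole 3 (subtracted): ⌀8, A = 50.2655 mm², y = 10 mm, Ī = 201.062 mm⁴.
Hole 4 (subtracted): ⌀8, A = 50.2655 mm², y = 10 mm, Ī = 201.062 mm⁴.
By symmetry the centroid is at mid-height, ȳ = 10 mm.
All pieces are centred on the horizontal axis through the centroid, so I = ΣĪ (holes subtracted) = 132 529 mm⁴.

Ix ≈ 1.325 × 10⁵ mm⁴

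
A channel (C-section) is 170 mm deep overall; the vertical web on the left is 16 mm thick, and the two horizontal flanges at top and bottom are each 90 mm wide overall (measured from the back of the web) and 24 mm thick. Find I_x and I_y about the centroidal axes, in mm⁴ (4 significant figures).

Decompose the section into non-overlapping parts with the origin at the bottom-left of its bounding rectangle.
Web: 16 × 170, A = 2 720 mm², y = 85 mm, Ī = 6 550 667 mm⁴.
Top flange (beyond web): 74 × 24, A = 1 776 mm², y = 158 mm, Ī = 85 248 mm⁴.
Bottom flange (beyond web): 74 × 24, A = 1 776 mm², y = 12 mm, Ī = 85 248 mm⁴.
By symmetry the centroid is at mid-height, ȳ = 85 mm.
Transfer each piece to the centroidal x-axis using Ī + A·d² with d = y − 85:
  web: d = 0 mm → contributes +6 550 667 mm⁴
  top flange (beyond web): d = 73 mm → contributes +9 549 552 mm⁴
  bottom flange (beyond web): d = -73 mm → contributes +9 549 552 mm⁴
Total I = 25 649 771 mm⁴.
For the y-axis: x̄ = 33.4847 mm.
Repeating about the centroidal y-axis gives I_y = 4 798 249 mm⁴.

I_x ≈ 2.565 × 10⁷ mm⁴, I_y ≈ 4.798 × 10⁶ mm⁴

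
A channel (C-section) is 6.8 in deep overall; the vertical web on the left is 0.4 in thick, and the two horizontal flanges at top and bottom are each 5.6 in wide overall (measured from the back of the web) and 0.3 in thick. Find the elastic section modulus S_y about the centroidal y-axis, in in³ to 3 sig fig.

S_y ≈ 4.73 in³

Treat the section as a set of non-overlapping primitives; coordinates are from the bounding-box lower-left.
Web: 0.4 × 6.8, A = 2.72 in², x = 0.2 in, Ī = 0.036267 in⁴.
Top flange (beyond web): 5.2 × 0.3, A = 1.56 in², x = 3 in, Ī = 3.5152 in⁴.
Bottom flange (beyond web): 5.2 × 0.3, A = 1.56 in², x = 3 in, Ī = 3.5152 in⁴.
Centroid: x̄ = ΣA·x / ΣA = 1.6959 in.
Transfer each piece to the centroidal y-axis using Ī + A·d² with d = x − 1.6959:
  web: d = -1.4959 in → contributes +6.1228 in⁴
  top flange (beyond web): d = 1.3041 in → contributes +6.1683 in⁴
  bottom flange (beyond web): d = 1.3041 in → contributes +6.1683 in⁴
Total I = 18.459 in⁴.
Extreme fibre distance c = 3.9041 in; S = I/c = 4.7282 in³.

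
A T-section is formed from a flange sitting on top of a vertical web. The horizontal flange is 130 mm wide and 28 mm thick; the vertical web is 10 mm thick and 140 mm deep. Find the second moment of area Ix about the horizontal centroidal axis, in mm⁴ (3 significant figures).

Ix ≈ 9.66 × 10⁶ mm⁴

Treat the section as a set of non-overlapping primitives; coordinates are from the bounding-box lower-left.
Flange: 130 × 28, A = 3 640 mm², y = 154 mm, Ī = 237 813 mm⁴.
Web: 10 × 140, A = 1 400 mm², y = 70 mm, Ī = 2 286 667 mm⁴.
Centroid: ȳ = ΣA·y / ΣA = 130.67 mm.
Transfer each piece to the horizontal centroidal axis using Ī + A·d² with d = y − 130.67:
  flange: d = 23.333 mm → contributes +2 219 591 mm⁴
  web: d = -60.667 mm → contributes +7 439 289 mm⁴
Total I = 9 658 880 mm⁴.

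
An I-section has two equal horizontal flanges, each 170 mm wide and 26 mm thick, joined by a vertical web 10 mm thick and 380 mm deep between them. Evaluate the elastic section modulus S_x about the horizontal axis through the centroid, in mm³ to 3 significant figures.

S_x ≈ 1.90 × 10⁶ mm³

Split into non-overlapping primitives; take the origin at the lower-left of the bounding box.
Bottom flange: 170 × 26, A = 4 420 mm², y = 13 mm, Ī = 248 993 mm⁴.
Web: 10 × 380, A = 3 800 mm², y = 216 mm, Ī = 45 726 667 mm⁴.
Top flange: 170 × 26, A = 4 420 mm², y = 419 mm, Ī = 248 993 mm⁴.
By symmetry the centroid is at mid-height, ȳ = 216 mm.
Transfer each piece to the horizontal axis through the centroid using Ī + A·d² with d = y − 216:
  bottom flange: d = -203 mm → contributes +182 392 773 mm⁴
  web: d = 0 mm → contributes +45 726 667 mm⁴
  top flange: d = 203 mm → contributes +182 392 773 mm⁴
Total I = 410 512 213 mm⁴.
Extreme fibre distance c = 216 mm; S = I/c = 1 900 520 mm³.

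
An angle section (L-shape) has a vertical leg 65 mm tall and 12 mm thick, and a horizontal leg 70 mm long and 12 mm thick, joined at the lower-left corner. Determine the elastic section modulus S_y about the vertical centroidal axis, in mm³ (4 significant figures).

Break the section into simple shapes (no overlaps), measuring from the bottom-left corner of the bounding box.
Vertical leg: 12 × 65, A = 780 mm², x = 6 mm, Ī = 9 360 mm⁴.
Horizontal leg (remainder): 58 × 12, A = 696 mm², x = 41 mm, Ī = 195 112 mm⁴.
Centroid: x̄ = ΣA·x / ΣA = 22.5041 mm.
Transfer each piece to the vertical centroidal axis using Ī + A·d² with d = x − 22.5041:
  vertical leg: d = -16.5041 mm → contributes +221 820 mm⁴
  horizontal leg (remainder): d = 18.4959 mm → contributes +433 213 mm⁴
Total I = 655 033 mm⁴.
Extreme fibre distance c = 47.4959 mm; S = I/c = 13791.3 mm³.

S_y ≈ 1.379 × 10⁴ mm³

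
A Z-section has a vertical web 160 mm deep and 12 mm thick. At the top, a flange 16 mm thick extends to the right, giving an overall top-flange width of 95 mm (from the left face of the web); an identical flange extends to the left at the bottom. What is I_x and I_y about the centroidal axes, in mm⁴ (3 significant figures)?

Split into non-overlapping primitives; take the origin at the lower-left of the bounding box.
Web: 12 × 160, A = 1 920 mm², y = 80 mm, Ī = 4 096 000 mm⁴.
Top flange (beyond web): 83 × 16, A = 1 328 mm², y = 152 mm, Ī = 28 331 mm⁴.
Bottom flange (beyond web): 83 × 16, A = 1 328 mm², y = 8 mm, Ī = 28 331 mm⁴.
Centroid: ȳ = ΣA·y / ΣA = 80 mm.
Transfer each piece to the centroidal x-axis using Ī + A·d² with d = y − 80:
  web: d = 0 mm → contributes +4 096 000 mm⁴
  top flange (beyond web): d = 72 mm → contributes +6 912 683 mm⁴
  bottom flange (beyond web): d = -72 mm → contributes +6 912 683 mm⁴
Total I = 17 921 365 mm⁴.
For the y-axis: x̄ = 89 mm.
Repeating about the centroidal y-axis gives I_y = 7 540 405 mm⁴.

I_x ≈ 1.79 × 10⁷ mm⁴, I_y ≈ 7.54 × 10⁶ mm⁴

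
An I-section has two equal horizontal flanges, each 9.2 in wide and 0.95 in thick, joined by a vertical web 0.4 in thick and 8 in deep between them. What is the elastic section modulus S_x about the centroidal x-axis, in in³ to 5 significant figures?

S_x ≈ 74.430 in³

Split into non-overlapping primitives; take the origin at the lower-left of the bounding box.
Bottom flange: 9.2 × 0.95, A = 8.74 in², y = 0.475 in, Ī = 0.6573208 in⁴.
Web: 0.4 × 8, A = 3.2 in², y = 4.95 in, Ī = 17.06667 in⁴.
Top flange: 9.2 × 0.95, A = 8.74 in², y = 9.425 in, Ī = 0.6573208 in⁴.
By symmetry the centroid is at mid-height, ȳ = 4.95 in.
Transfer each piece to the centroidal x-axis using Ī + A·d² with d = y − 4.95:
  bottom flange: d = -4.475 in → contributes +175.6813 in⁴
  web: d = 0 in → contributes +17.06667 in⁴
  top flange: d = 4.475 in → contributes +175.6813 in⁴
Total I = 368.4292 in⁴.
Extreme fibre distance c = 4.95 in; S = I/c = 74.43015 in³.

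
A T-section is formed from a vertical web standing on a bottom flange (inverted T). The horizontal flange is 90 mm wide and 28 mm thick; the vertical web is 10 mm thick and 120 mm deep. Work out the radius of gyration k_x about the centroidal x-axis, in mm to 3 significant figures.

k_x ≈ 40.3 mm

Break the section into simple shapes (no overlaps), measuring from the bottom-left corner of the bounding box.
Flange: 90 × 28, A = 2 520 mm², y = 14 mm, Ī = 164 640 mm⁴.
Web: 10 × 120, A = 1 200 mm², y = 88 mm, Ī = 1 440 000 mm⁴.
Centroid: ȳ = ΣA·y / ΣA = 37.871 mm.
Transfer each piece to the centroidal x-axis using Ī + A·d² with d = y − 37.871:
  flange: d = -23.871 mm → contributes +1 600 594 mm⁴
  web: d = 50.129 mm → contributes +4 455 504 mm⁴
Total I = 6 056 098 mm⁴.
Radius of gyration: k = √(I/A) = √(6 056 098 / 3 720) = 40.348 mm.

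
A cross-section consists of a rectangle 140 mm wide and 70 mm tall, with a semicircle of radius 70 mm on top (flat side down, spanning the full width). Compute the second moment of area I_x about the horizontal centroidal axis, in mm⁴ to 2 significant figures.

I_x ≈ 2.5 × 10⁷ mm⁴

Break the section into simple shapes (no overlaps), measuring from the bottom-left corner of the bounding box.
Rectangular body: 140 × 70, A = 9 800 mm², y = 35 mm, Ī = 4 001 667 mm⁴.
Semicircular cap: semicircle r = 70, A = 7 697 mm², y = 99.71 mm, Ī = 2 635 265 mm⁴.
Centroid: ȳ = ΣA·y / ΣA = 63.47 mm.
Transfer each piece to the horizontal centroidal axis using Ī + A·d² with d = y − 63.47:
  rectangular body: d = -28.47 mm → contributes +11 942 462 mm⁴
  semicircular cap: d = 36.24 mm → contributes +12 745 799 mm⁴
Total I = 24 688 262 mm⁴.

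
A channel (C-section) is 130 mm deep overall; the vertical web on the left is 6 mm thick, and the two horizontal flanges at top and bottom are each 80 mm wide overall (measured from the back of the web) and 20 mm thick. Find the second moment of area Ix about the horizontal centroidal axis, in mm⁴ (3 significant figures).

Ix ≈ 1.02 × 10⁷ mm⁴

Treat the section as a set of non-overlapping primitives; coordinates are from the bounding-box lower-left.
Web: 6 × 130, A = 780 mm², y = 65 mm, Ī = 1 098 500 mm⁴.
Top flange (beyond web): 74 × 20, A = 1 480 mm², y = 120 mm, Ī = 49 333 mm⁴.
Bottom flange (beyond web): 74 × 20, A = 1 480 mm², y = 10 mm, Ī = 49 333 mm⁴.
By symmetry the centroid is at mid-height, ȳ = 65 mm.
Transfer each piece to the horizontal centroidal axis using Ī + A·d² with d = y − 65:
  web: d = 0 mm → contributes +1 098 500 mm⁴
  top flange (beyond web): d = 55 mm → contributes +4 526 333 mm⁴
  bottom flange (beyond web): d = -55 mm → contributes +4 526 333 mm⁴
Total I = 10 151 167 mm⁴.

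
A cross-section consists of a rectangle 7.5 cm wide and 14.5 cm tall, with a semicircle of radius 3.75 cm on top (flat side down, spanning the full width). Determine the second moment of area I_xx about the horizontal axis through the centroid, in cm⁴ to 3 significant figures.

I_xx ≈ 3360 cm⁴

Decompose the section into non-overlapping parts with the origin at the bottom-left of its bounding rectangle.
Rectangular body: 7.5 × 14.5, A = 108.75 cm², y = 7.25 cm, Ī = 1905.4 cm⁴.
Semicircular cap: semicircle r = 3.75, A = 22.089 cm², y = 16.092 cm, Ī = 21.705 cm⁴.
Centroid: ȳ = ΣA·y / ΣA = 8.7427 cm.
Transfer each piece to the horizontal axis through the centroid using Ī + A·d² with d = y − 8.7427:
  rectangular body: d = -1.4927 cm → contributes +2147.7 cm⁴
  semicircular cap: d = 7.3488 cm → contributes +1214.7 cm⁴
Total I = 3362.4 cm⁴.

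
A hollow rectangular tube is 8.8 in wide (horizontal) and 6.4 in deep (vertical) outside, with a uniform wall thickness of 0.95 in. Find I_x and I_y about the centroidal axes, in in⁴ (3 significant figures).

I_x ≈ 140 in⁴, I_y ≈ 240 in⁴

Decompose the section into non-overlapping parts with the origin at the bottom-left of its bounding rectangle.
Outer rectangle: 8.8 × 6.4, A = 56.32 in², y = 3.2 in, Ī = 192.24 in⁴.
Inner void (subtracted): 6.9 × 4.5, A = 31.05 in², y = 3.2 in, Ī = 52.397 in⁴.
By symmetry the centroid is at mid-height, ȳ = 3.2 in.
All pieces are centred on the centroidal x-axis, so I = ΣĪ (holes subtracted) = 139.84 in⁴.
Repeating about the centroidal y-axis gives I_y = 240.26 in⁴.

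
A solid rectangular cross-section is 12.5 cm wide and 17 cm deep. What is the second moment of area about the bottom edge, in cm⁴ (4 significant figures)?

The section: 12.5 × 17, A = 212.5 cm², y = 8.5 cm, Ī = 5117.71 cm⁴.
Transfer it to the bottom edge using Ī + A·d² with d = y − 0:
  the section: d = 8.5 cm → contributes +20470.8 cm⁴
Total I = 20470.8 cm⁴.

I_base ≈ 2.047 × 10⁴ cm⁴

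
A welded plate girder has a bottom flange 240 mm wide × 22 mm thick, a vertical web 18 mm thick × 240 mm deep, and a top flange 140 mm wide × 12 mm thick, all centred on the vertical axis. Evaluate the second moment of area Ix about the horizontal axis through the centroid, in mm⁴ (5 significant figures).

Decompose the section into non-overlapping parts with the origin at the bottom-left of its bounding rectangle.
Bottom plate: 240 × 22, A = 5 280 mm², y = 11 mm, Ī = 212 960 mm⁴.
Web plate: 18 × 240, A = 4 320 mm², y = 142 mm, Ī = 20 736 000 mm⁴.
Top plate: 140 × 12, A = 1 680 mm², y = 268 mm, Ī = 20 160 mm⁴.
Centroid: ȳ = ΣA·y / ΣA = 99.44681 mm.
Transfer each piece to the horizontal axis through the centroid using Ī + A·d² with d = y − 99.44681:
  bottom plate: d = -88.44681 mm → contributes +41 517 544 mm⁴
  web plate: d = 42.55319 mm → contributes +28 558 544 mm⁴
  top plate: d = 168.5532 mm → contributes +47 749 260 mm⁴
Total I = 117 825 348 mm⁴.

Ix ≈ 1.1783 × 10⁸ mm⁴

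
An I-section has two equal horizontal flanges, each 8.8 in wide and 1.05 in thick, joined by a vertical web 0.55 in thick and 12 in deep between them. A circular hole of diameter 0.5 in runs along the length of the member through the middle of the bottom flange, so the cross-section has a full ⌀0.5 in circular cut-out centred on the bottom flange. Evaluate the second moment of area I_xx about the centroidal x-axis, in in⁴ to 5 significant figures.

I_xx ≈ 859.27 in⁴

Decompose the section into non-overlapping parts with the origin at the bottom-left of its bounding rectangle.
Bottom flange: 8.8 × 1.05, A = 9.24 in², y = 0.525 in, Ī = 0.848925 in⁴.
Web: 0.55 × 12, A = 6.6 in², y = 7.05 in, Ī = 79.2 in⁴.
Top flange: 8.8 × 1.05, A = 9.24 in², y = 13.575 in, Ī = 0.848925 in⁴.
Hole (subtracted): ⌀0.5, A = 0.1963495 in², y = 0.525 in, Ī = 0.003067962 in⁴.
Centroid: ȳ = ΣA·y / ΣA = 7.101487 in.
Transfer each piece to the centroidal x-axis using Ī + A·d² with d = y − 7.101487:
  bottom flange: d = -6.576487 in → contributes +400.4806 in⁴
  web: d = -0.05148685 in → contributes +79.2175 in⁴
  top flange: d = 6.473513 in → contributes +388.0638 in⁴
  hole: d = -6.576487 in → contributes −8.495221 in⁴
Total I = 859.2667 in⁴.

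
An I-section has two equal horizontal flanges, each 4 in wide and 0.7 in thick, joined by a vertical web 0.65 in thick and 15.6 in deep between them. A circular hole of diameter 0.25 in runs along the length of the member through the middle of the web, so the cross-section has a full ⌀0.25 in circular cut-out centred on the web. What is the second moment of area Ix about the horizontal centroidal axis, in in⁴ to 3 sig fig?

Ix ≈ 578 in⁴

Break the section into simple shapes (no overlaps), measuring from the bottom-left corner of the bounding box.
Bottom flange: 4 × 0.7, A = 2.8 in², y = 0.35 in, Ī = 0.11433 in⁴.
Web: 0.65 × 15.6, A = 10.14 in², y = 8.5 in, Ī = 205.64 in⁴.
Top flange: 4 × 0.7, A = 2.8 in², y = 16.65 in, Ī = 0.11433 in⁴.
Hole (subtracted): ⌀0.25, A = 0.049087 in², y = 8.5 in, Ī = 0.00019175 in⁴.
By symmetry the centroid is at mid-height, ȳ = 8.5 in.
Transfer each piece to the horizontal centroidal axis using Ī + A·d² with d = y − 8.5:
  bottom flange: d = -8.15 in → contributes +186.1 in⁴
  web: d = 0 in → contributes +205.64 in⁴
  top flange: d = 8.15 in → contributes +186.1 in⁴
  hole: d = 0 in → contributes −0.00019175 in⁴
Total I = 577.83 in⁴.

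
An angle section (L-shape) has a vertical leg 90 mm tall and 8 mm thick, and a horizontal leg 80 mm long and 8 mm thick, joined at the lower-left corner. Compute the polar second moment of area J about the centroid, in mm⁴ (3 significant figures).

J ≈ 1.79 × 10⁶ mm⁴

Decompose the section into non-overlapping parts with the origin at the bottom-left of its bounding rectangle.
Vertical leg: 8 × 90, A = 720 mm², y = 45 mm, Ī = 486 000 mm⁴.
Horizontal leg (remainder): 72 × 8, A = 576 mm², y = 4 mm, Ī = 3 072 mm⁴.
Centroid: ȳ = ΣA·y / ΣA = 26.778 mm.
Transfer each piece to the centroidal x-axis using Ī + A·d² with d = y − 26.778:
  vertical leg: d = 18.222 mm → contributes +725 076 mm⁴
  horizontal leg (remainder): d = -22.778 mm → contributes +301 916 mm⁴
Total I = 1 026 992 mm⁴.
For the y-axis: x̄ = 21.778 mm.
Repeating about the centroidal y-axis gives I_y = 764 672 mm⁴.
Polar second moment: J = I_x + I_y = 1 791 664 mm⁴.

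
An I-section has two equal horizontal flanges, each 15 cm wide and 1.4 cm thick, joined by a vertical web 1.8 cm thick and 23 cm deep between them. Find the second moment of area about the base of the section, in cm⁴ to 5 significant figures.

Decompose the section into non-overlapping parts with the origin at the bottom-left of its bounding rectangle.
Bottom flange: 15 × 1.4, A = 21 cm², y = 0.7 cm, Ī = 3.43 cm⁴.
Web: 1.8 × 23, A = 41.4 cm², y = 12.9 cm, Ī = 1825.05 cm⁴.
Top flange: 15 × 1.4, A = 21 cm², y = 25.1 cm, Ī = 3.43 cm⁴.
Transfer each piece to the base of the section using Ī + A·d² with d = y − 0:
  bottom flange: d = 0.7 cm → contributes +13.72 cm⁴
  web: d = 12.9 cm → contributes +8714.424 cm⁴
  top flange: d = 25.1 cm → contributes +13233.64 cm⁴
Total I = 21961.78 cm⁴.

I_base ≈ 2.1962 × 10⁴ cm⁴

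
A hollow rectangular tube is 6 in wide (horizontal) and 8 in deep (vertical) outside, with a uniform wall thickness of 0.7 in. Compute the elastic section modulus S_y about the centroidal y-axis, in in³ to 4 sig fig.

Treat the section as a set of non-overlapping primitives; coordinates are from the bounding-box lower-left.
Outer rectangle: 6 × 8, A = 48 in², x = 3 in, Ī = 144 in⁴.
Inner void (subtracted): 4.6 × 6.6, A = 30.36 in², x = 3 in, Ī = 53.5348 in⁴.
By symmetry the centroid is at mid-width, x̄ = 3 in.
All pieces are centred on the centroidal y-axis, so I = ΣĪ (holes subtracted) = 90.4652 in⁴.
Extreme fibre distance c = 3 in; S = I/c = 30.1551 in³.

S_y ≈ 30.16 in³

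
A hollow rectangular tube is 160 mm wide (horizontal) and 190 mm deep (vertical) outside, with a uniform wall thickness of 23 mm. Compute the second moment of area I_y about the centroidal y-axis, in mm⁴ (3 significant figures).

Decompose the section into non-overlapping parts with the origin at the bottom-left of its bounding rectangle.
Outer rectangle: 160 × 190, A = 30 400 mm², x = 80 mm, Ī = 64 853 333 mm⁴.
Inner void (subtracted): 114 × 144, A = 16 416 mm², x = 80 mm, Ī = 17 778 528 mm⁴.
By symmetry the centroid is at mid-width, x̄ = 80 mm.
All pieces are centred on the centroidal y-axis, so I = ΣĪ (holes subtracted) = 47 074 805 mm⁴.

I_y ≈ 4.71 × 10⁷ mm⁴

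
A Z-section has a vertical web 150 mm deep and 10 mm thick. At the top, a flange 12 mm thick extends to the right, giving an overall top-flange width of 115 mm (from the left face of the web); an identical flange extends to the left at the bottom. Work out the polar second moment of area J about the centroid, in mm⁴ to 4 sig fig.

Split into non-overlapping primitives; take the origin at the lower-left of the bounding box.
Web: 10 × 150, A = 1 500 mm², y = 75 mm, Ī = 2 812 500 mm⁴.
Top flange (beyond web): 105 × 12, A = 1 260 mm², y = 144 mm, Ī = 15 120 mm⁴.
Bottom flange (beyond web): 105 × 12, A = 1 260 mm², y = 6 mm, Ī = 15 120 mm⁴.
Centroid: ȳ = ΣA·y / ΣA = 75 mm.
Transfer each piece to the centroidal x-axis using Ī + A·d² with d = y − 75:
  web: d = 0 mm → contributes +2 812 500 mm⁴
  top flange (beyond web): d = 69 mm → contributes +6 013 980 mm⁴
  bottom flange (beyond web): d = -69 mm → contributes +6 013 980 mm⁴
Total I = 14 840 460 mm⁴.
For the y-axis: x̄ = 110 mm.
Repeating about the centroidal y-axis gives I_y = 10 659 500 mm⁴.
Polar second moment: J = I_x + I_y = 25 499 960 mm⁴.

J ≈ 2.550 × 10⁷ mm⁴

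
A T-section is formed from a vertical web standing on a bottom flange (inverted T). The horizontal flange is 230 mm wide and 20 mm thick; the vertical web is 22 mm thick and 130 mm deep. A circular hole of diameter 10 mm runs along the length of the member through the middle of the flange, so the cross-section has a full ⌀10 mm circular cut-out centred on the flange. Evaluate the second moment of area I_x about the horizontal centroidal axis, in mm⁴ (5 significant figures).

Decompose the section into non-overlapping parts with the origin at the bottom-left of its bounding rectangle.
Flange: 230 × 20, A = 4 600 mm², y = 10 mm, Ī = 153333.3 mm⁴.
Web: 22 × 130, A = 2 860 mm², y = 85 mm, Ī = 4 027 833 mm⁴.
Hole (subtracted): ⌀10, A = 78.53982 mm², y = 10 mm, Ī = 490.8739 mm⁴.
Centroid: ȳ = ΣA·y / ΣA = 39.05929 mm.
Transfer each piece to the horizontal centroidal axis using Ī + A·d² with d = y − 39.05929:
  flange: d = -29.05929 mm → contributes +4 037 768 mm⁴
  web: d = 45.94071 mm → contributes +10 064 003 mm⁴
  hole: d = -29.05929 mm → contributes −66813.22 mm⁴
Total I = 14 034 958 mm⁴.

I_x ≈ 1.4035 × 10⁷ mm⁴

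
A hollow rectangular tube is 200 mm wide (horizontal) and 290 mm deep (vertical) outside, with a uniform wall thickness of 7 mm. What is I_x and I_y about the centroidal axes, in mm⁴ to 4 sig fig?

Break the section into simple shapes (no overlaps), measuring from the bottom-left corner of the bounding box.
Outer rectangle: 200 × 290, A = 58 000 mm², y = 145 mm, Ī = 406 483 333 mm⁴.
Inner void (subtracted): 186 × 276, A = 51 336 mm², y = 145 mm, Ī = 325 880 928 mm⁴.
By symmetry the centroid is at mid-height, ȳ = 145 mm.
All pieces are centred on the centroidal x-axis, so I = ΣĪ (holes subtracted) = 80 602 405 mm⁴.
Repeating about the centroidal y-axis gives I_y = 45 331 645 mm⁴.

I_x ≈ 8.060 × 10⁷ mm⁴, I_y ≈ 4.533 × 10⁷ mm⁴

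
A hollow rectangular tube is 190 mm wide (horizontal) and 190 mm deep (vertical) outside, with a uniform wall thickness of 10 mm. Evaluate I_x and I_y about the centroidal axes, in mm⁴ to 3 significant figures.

Decompose the section into non-overlapping parts with the origin at the bottom-left of its bounding rectangle.
Outer rectangle: 190 × 190, A = 36 100 mm², y = 95 mm, Ī = 108 600 833 mm⁴.
Inner void (subtracted): 170 × 170, A = 28 900 mm², y = 95 mm, Ī = 69 600 833 mm⁴.
By symmetry the centroid is at mid-height, ȳ = 95 mm.
All pieces are centred on the centroidal x-axis, so I = ΣĪ (holes subtracted) = 39 000 000 mm⁴.
Repeating about the centroidal y-axis gives I_y = 39 000 000 mm⁴.

I_x ≈ 3.90 × 10⁷ mm⁴, I_y ≈ 3.90 × 10⁷ mm⁴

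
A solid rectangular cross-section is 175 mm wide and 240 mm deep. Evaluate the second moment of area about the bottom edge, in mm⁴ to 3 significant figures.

The section: 175 × 240, A = 42 000 mm², y = 120 mm, Ī = 201 600 000 mm⁴.
Transfer it to the bottom edge using Ī + A·d² with d = y − 0:
  the section: d = 120 mm → contributes +806 400 000 mm⁴
Total I = 806 400 000 mm⁴.

I_base ≈ 8.06 × 10⁸ mm⁴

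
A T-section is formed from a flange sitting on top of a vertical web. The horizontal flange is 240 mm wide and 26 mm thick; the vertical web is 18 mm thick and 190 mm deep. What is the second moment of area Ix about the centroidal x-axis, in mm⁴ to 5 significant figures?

Treat the section as a set of non-overlapping primitives; coordinates are from the bounding-box lower-left.
Flange: 240 × 26, A = 6 240 mm², y = 203 mm, Ī = 351 520 mm⁴.
Web: 18 × 190, A = 3 420 mm², y = 95 mm, Ī = 10 288 500 mm⁴.
Centroid: ȳ = ΣA·y / ΣA = 164.764 mm.
Transfer each piece to the centroidal x-axis using Ī + A·d² with d = y − 164.764:
  flange: d = 38.23602 mm → contributes +9 474 360 mm⁴
  web: d = -69.76398 mm → contributes +26 933 682 mm⁴
Total I = 36 408 042 mm⁴.

Ix ≈ 3.6408 × 10⁷ mm⁴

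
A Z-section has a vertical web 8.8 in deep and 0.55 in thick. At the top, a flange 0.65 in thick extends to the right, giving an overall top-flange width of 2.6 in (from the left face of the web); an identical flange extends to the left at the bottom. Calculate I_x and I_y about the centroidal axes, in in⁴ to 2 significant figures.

I_x ≈ 76 in⁴, I_y ≈ 5.6 in⁴

Split into non-overlapping primitives; take the origin at the lower-left of the bounding box.
Web: 0.55 × 8.8, A = 4.84 in², y = 4.4 in, Ī = 31.23 in⁴.
Top flange (beyond web): 2.05 × 0.65, A = 1.333 in², y = 8.475 in, Ī = 0.04692 in⁴.
Bottom flange (beyond web): 2.05 × 0.65, A = 1.333 in², y = 0.325 in, Ī = 0.04692 in⁴.
Centroid: ȳ = ΣA·y / ΣA = 4.4 in.
Transfer each piece to the centroidal x-axis using Ī + A·d² with d = y − 4.4:
  web: d = 0 in → contributes +31.23 in⁴
  top flange (beyond web): d = 4.075 in → contributes +22.17 in⁴
  bottom flange (beyond web): d = -4.075 in → contributes +22.17 in⁴
Total I = 75.58 in⁴.
For the y-axis: x̄ = 2.325 in.
Repeating about the centroidal y-axis gives I_y = 5.559 in⁴.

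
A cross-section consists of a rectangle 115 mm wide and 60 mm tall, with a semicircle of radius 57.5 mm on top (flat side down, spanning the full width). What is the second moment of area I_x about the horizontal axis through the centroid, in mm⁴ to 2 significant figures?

I_x ≈ 1.2 × 10⁷ mm⁴

Treat the section as a set of non-overlapping primitives; coordinates are from the bounding-box lower-left.
Rectangular body: 115 × 60, A = 6 900 mm², y = 30 mm, Ī = 2 070 000 mm⁴.
Semicircular cap: semicircle r = 57.5, A = 5 193 mm², y = 84.4 mm, Ī = 1 199 785 mm⁴.
Centroid: ȳ = ΣA·y / ΣA = 53.36 mm.
Transfer each piece to the horizontal axis through the centroid using Ī + A·d² with d = y − 53.36:
  rectangular body: d = -23.36 mm → contributes +5 836 326 mm⁴
  semicircular cap: d = 31.04 mm → contributes +6 203 718 mm⁴
Total I = 12 040 044 mm⁴.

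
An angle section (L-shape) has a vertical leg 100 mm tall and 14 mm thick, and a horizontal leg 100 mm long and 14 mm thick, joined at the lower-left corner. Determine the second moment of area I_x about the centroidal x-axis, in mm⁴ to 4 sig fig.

Treat the section as a set of non-overlapping primitives; coordinates are from the bounding-box lower-left.
Vertical leg: 14 × 100, A = 1 400 mm², y = 50 mm, Ī = 1 166 667 mm⁴.
Horizontal leg (remainder): 86 × 14, A = 1 204 mm², y = 7 mm, Ī = 19665.3 mm⁴.
Centroid: ȳ = ΣA·y / ΣA = 30.1183 mm.
Transfer each piece to the centroidal x-axis using Ī + A·d² with d = y − 30.1183:
  vertical leg: d = 19.8817 mm → contributes +1 720 063 mm⁴
  horizontal leg (remainder): d = -23.1183 mm → contributes +663 149 mm⁴
Total I = 2 383 212 mm⁴.

I_x ≈ 2.383 × 10⁶ mm⁴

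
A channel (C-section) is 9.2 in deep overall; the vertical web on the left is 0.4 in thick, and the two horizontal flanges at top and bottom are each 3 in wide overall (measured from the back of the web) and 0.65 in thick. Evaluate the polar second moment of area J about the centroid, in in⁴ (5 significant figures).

J ≈ 93.764 in⁴

Split into non-overlapping primitives; take the origin at the lower-left of the bounding box.
Web: 0.4 × 9.2, A = 3.68 in², y = 4.6 in, Ī = 25.95627 in⁴.
Top flange (beyond web): 2.6 × 0.65, A = 1.69 in², y = 8.875 in, Ī = 0.05950208 in⁴.
Bottom flange (beyond web): 2.6 × 0.65, A = 1.69 in², y = 0.325 in, Ī = 0.05950208 in⁴.
By symmetry the centroid is at mid-height, ȳ = 4.6 in.
Transfer each piece to the centroidal x-axis using Ī + A·d² with d = y − 4.6:
  web: d = 0 in → contributes +25.95627 in⁴
  top flange (beyond web): d = 4.275 in → contributes +30.94531 in⁴
  bottom flange (beyond web): d = -4.275 in → contributes +30.94531 in⁴
Total I = 87.84688 in⁴.
For the y-axis: x̄ = 0.9181303 in.
Repeating about the centroidal y-axis gives I_y = 5.917213 in⁴.
Polar second moment: J = I_x + I_y = 93.7641 in⁴.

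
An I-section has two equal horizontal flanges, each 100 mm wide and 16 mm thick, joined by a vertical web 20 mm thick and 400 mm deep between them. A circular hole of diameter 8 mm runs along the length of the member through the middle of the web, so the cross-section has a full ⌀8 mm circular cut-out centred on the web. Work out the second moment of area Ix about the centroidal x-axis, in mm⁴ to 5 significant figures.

Ix ≈ 2.4518 × 10⁸ mm⁴

Decompose the section into non-overlapping parts with the origin at the bottom-left of its bounding rectangle.
Bottom flange: 100 × 16, A = 1 600 mm², y = 8 mm, Ī = 34133.33 mm⁴.
Web: 20 × 400, A = 8 000 mm², y = 216 mm, Ī = 106 666 667 mm⁴.
Top flange: 100 × 16, A = 1 600 mm², y = 424 mm, Ī = 34133.33 mm⁴.
Hole (subtracted): ⌀8, A = 50.26548 mm², y = 216 mm, Ī = 201.0619 mm⁴.
By symmetry the centroid is at mid-height, ȳ = 216 mm.
Transfer each piece to the centroidal x-axis using Ī + A·d² with d = y − 216:
  bottom flange: d = -208 mm → contributes +69 256 533 mm⁴
  web: d = 0 mm → contributes +106 666 667 mm⁴
  top flange: d = 208 mm → contributes +69 256 533 mm⁴
  hole: d = 0 mm → contributes −201.0619 mm⁴
Total I = 245 179 532 mm⁴.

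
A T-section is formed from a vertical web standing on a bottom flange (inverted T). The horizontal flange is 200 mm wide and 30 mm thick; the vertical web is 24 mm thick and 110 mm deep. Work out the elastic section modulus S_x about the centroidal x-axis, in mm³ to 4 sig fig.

Break the section into simple shapes (no overlaps), measuring from the bottom-left corner of the bounding box.
Flange: 200 × 30, A = 6 000 mm², y = 15 mm, Ī = 450 000 mm⁴.
Web: 24 × 110, A = 2 640 mm², y = 85 mm, Ī = 2 662 000 mm⁴.
Centroid: ȳ = ΣA·y / ΣA = 36.3889 mm.
Transfer each piece to the centroidal x-axis using Ī + A·d² with d = y − 36.3889:
  flange: d = -21.3889 mm → contributes +3 194 907 mm⁴
  web: d = 48.6111 mm → contributes +8 900 426 mm⁴
Total I = 12 095 333 mm⁴.
Extreme fibre distance c = 103.611 mm; S = I/c = 116 738 mm³.

S_x ≈ 1.167 × 10⁵ mm³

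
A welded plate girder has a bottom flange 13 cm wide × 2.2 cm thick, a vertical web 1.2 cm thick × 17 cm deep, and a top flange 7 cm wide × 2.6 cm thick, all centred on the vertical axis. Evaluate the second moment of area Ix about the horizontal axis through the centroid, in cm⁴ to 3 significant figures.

Treat the section as a set of non-overlapping primitives; coordinates are from the bounding-box lower-left.
Bottom plate: 13 × 2.2, A = 28.6 cm², y = 1.1 cm, Ī = 11.535 cm⁴.
Web plate: 1.2 × 17, A = 20.4 cm², y = 10.7 cm, Ī = 491.3 cm⁴.
Top plate: 7 × 2.6, A = 18.2 cm², y = 20.5 cm, Ī = 10.253 cm⁴.
Centroid: ȳ = ΣA·y / ΣA = 9.2685 cm.
Transfer each piece to the horizontal axis through the centroid using Ī + A·d² with d = y − 9.2685:
  bottom plate: d = -8.1685 cm → contributes +1919.8 cm⁴
  web plate: d = 1.4315 cm → contributes +533.11 cm⁴
  top plate: d = 11.232 cm → contributes +2306.1 cm⁴
Total I = 4759.1 cm⁴.

Ix ≈ 4760 cm⁴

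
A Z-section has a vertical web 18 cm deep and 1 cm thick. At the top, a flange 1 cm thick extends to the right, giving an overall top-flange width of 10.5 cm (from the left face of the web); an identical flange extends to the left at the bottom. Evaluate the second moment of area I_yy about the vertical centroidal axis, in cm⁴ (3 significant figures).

Treat the section as a set of non-overlapping primitives; coordinates are from the bounding-box lower-left.
Web: 1 × 18, A = 18 cm², x = 10 cm, Ī = 1.5 cm⁴.
Top flange (beyond web): 9.5 × 1, A = 9.5 cm², x = 15.25 cm, Ī = 71.448 cm⁴.
Bottom flange (beyond web): 9.5 × 1, A = 9.5 cm², x = 4.75 cm, Ī = 71.448 cm⁴.
Centroid: x̄ = ΣA·x / ΣA = 10 cm.
Transfer each piece to the vertical centroidal axis using Ī + A·d² with d = x − 10:
  web: d = 0 cm → contributes +1.5 cm⁴
  top flange (beyond web): d = 5.25 cm → contributes +333.29 cm⁴
  bottom flange (beyond web): d = -5.25 cm → contributes +333.29 cm⁴
Total I = 668.08 cm⁴.

I_yy ≈ 668 cm⁴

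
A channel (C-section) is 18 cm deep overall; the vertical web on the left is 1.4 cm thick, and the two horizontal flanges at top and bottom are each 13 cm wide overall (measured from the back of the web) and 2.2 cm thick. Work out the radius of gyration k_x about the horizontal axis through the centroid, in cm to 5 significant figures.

k_x ≈ 7.1397 cm

Treat the section as a set of non-overlapping primitives; coordinates are from the bounding-box lower-left.
Web: 1.4 × 18, A = 25.2 cm², y = 9 cm, Ī = 680.4 cm⁴.
Top flange (beyond web): 11.6 × 2.2, A = 25.52 cm², y = 16.9 cm, Ī = 10.29307 cm⁴.
Bottom flange (beyond web): 11.6 × 2.2, A = 25.52 cm², y = 1.1 cm, Ī = 10.29307 cm⁴.
By symmetry the centroid is at mid-height, ȳ = 9 cm.
Transfer each piece to the horizontal axis through the centroid using Ī + A·d² with d = y − 9:
  web: d = 0 cm → contributes +680.4 cm⁴
  top flange (beyond web): d = 7.9 cm → contributes +1602.996 cm⁴
  bottom flange (beyond web): d = -7.9 cm → contributes +1602.996 cm⁴
Total I = 3886.393 cm⁴.
Radius of gyration: k = √(I/A) = √(3886.393 / 76.24) = 7.139732 cm.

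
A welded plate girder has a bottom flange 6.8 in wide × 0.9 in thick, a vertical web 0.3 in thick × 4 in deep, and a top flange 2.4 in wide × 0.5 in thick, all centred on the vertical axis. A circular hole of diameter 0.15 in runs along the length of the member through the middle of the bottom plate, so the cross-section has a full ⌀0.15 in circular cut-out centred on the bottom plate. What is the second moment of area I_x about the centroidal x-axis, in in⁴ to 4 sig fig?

Treat the section as a set of non-overlapping primitives; coordinates are from the bounding-box lower-left.
Bottom plate: 6.8 × 0.9, A = 6.12 in², y = 0.45 in, Ī = 0.4131 in⁴.
Web plate: 0.3 × 4, A = 1.2 in², y = 2.9 in, Ī = 1.6 in⁴.
Top plate: 2.4 × 0.5, A = 1.2 in², y = 5.15 in, Ī = 0.025 in⁴.
Hole (subtracted): ⌀0.15, A = 0.0176715 in², y = 0.45 in, Ī = 0.0000248505 in⁴.
Centroid: ȳ = ΣA·y / ΣA = 1.45914 in.
Transfer each piece to the centroidal x-axis using Ī + A·d² with d = y − 1.45914:
  bottom plate: d = -1.00914 in → contributes +6.64543 in⁴
  web plate: d = 1.44086 in → contributes +4.09131 in⁴
  top plate: d = 3.69086 in → contributes +16.372 in⁴
  hole: d = -1.00914 in → contributes −0.0180207 in⁴
Total I = 27.0907 in⁴.

I_x ≈ 27.09 in⁴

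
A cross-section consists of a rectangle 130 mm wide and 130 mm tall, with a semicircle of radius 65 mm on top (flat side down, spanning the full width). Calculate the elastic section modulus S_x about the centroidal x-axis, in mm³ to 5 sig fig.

S_x ≈ 6.4114 × 10⁵ mm³

Treat the section as a set of non-overlapping primitives; coordinates are from the bounding-box lower-left.
Rectangular body: 130 × 130, A = 16 900 mm², y = 65 mm, Ī = 23 800 833 mm⁴.
Semicircular cap: semicircle r = 65, A = 6636.614 mm², y = 157.5869 mm, Ī = 1 959 230 mm⁴.
Centroid: ȳ = ΣA·y / ΣA = 91.1067 mm.
Transfer each piece to the centroidal x-axis using Ī + A·d² with d = y − 91.1067:
  rectangular body: d = -26.1067 mm → contributes +35 319 191 mm⁴
  semicircular cap: d = 66.48016 mm → contributes +31 290 489 mm⁴
Total I = 66 609 680 mm⁴.
Extreme fibre distance c = 103.8933 mm; S = I/c = 641135.5 mm³.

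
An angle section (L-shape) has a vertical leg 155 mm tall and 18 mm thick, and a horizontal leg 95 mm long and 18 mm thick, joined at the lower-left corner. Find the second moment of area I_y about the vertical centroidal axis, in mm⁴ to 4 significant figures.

I_y ≈ 2.849 × 10⁶ mm⁴

Break the section into simple shapes (no overlaps), measuring from the bottom-left corner of the bounding box.
Vertical leg: 18 × 155, A = 2 790 mm², x = 9 mm, Ī = 75 330 mm⁴.
Horizontal leg (remainder): 77 × 18, A = 1 386 mm², x = 56.5 mm, Ī = 684 800 mm⁴.
Centroid: x̄ = ΣA·x / ΣA = 24.7651 mm.
Transfer each piece to the vertical centroidal axis using Ī + A·d² with d = x − 24.7651:
  vertical leg: d = -15.7651 mm → contributes +768 751 mm⁴
  horizontal leg (remainder): d = 31.7349 mm → contributes +2 080 647 mm⁴
Total I = 2 849 398 mm⁴.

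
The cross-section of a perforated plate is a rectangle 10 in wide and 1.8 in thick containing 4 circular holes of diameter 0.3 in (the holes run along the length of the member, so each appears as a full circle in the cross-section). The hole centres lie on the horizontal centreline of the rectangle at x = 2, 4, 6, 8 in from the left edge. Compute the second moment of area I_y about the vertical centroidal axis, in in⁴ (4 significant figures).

Split into non-overlapping primitives; take the origin at the lower-left of the bounding box.
Plate: 10 × 1.8, A = 18 in², x = 5 in, Ī = 150 in⁴.
Hole 1 (subtracted): ⌀0.3, A = 0.0706858 in², x = 2 in, Ī = 0.000397608 in⁴.
Hole 2 (subtracted): ⌀0.3, A = 0.0706858 in², x = 4 in, Ī = 0.000397608 in⁴.
Hole 3 (subtracted): ⌀0.3, A = 0.0706858 in², x = 6 in, Ī = 0.000397608 in⁴.
Hole 4 (subtracted): ⌀0.3, A = 0.0706858 in², x = 8 in, Ī = 0.000397608 in⁴.
By symmetry the centroid is at mid-width, x̄ = 5 in.
Transfer each piece to the vertical centroidal axis using Ī + A·d² with d = x − 5:
  plate: d = 0 in → contributes +150 in⁴
  hole 1: d = -3 in → contributes −0.63657 in⁴
  hole 2: d = -1 in → contributes −0.0710834 in⁴
  hole 3: d = 1 in → contributes −0.0710834 in⁴
  hole 4: d = 3 in → contributes −0.63657 in⁴
Total I = 148.585 in⁴.

I_y ≈ 148.6 in⁴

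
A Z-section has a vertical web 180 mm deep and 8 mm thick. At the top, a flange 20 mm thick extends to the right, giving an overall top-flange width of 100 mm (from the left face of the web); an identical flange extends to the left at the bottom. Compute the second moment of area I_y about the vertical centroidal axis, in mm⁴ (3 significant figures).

I_y ≈ 1.18 × 10⁷ mm⁴

Split into non-overlapping primitives; take the origin at the lower-left of the bounding box.
Web: 8 × 180, A = 1 440 mm², x = 96 mm, Ī = 7 680 mm⁴.
Top flange (beyond web): 92 × 20, A = 1 840 mm², x = 146 mm, Ī = 1 297 813 mm⁴.
Bottom flange (beyond web): 92 × 20, A = 1 840 mm², x = 46 mm, Ī = 1 297 813 mm⁴.
Centroid: x̄ = ΣA·x / ΣA = 96 mm.
Transfer each piece to the vertical centroidal axis using Ī + A·d² with d = x − 96:
  web: d = 0 mm → contributes +7 680 mm⁴
  top flange (beyond web): d = 50 mm → contributes +5 897 813 mm⁴
  bottom flange (beyond web): d = -50 mm → contributes +5 897 813 mm⁴
Total I = 11 803 307 mm⁴.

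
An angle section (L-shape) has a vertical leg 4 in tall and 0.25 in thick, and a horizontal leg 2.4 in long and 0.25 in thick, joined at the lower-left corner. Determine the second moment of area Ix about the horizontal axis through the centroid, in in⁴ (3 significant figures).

Ix ≈ 2.57 in⁴

Decompose the section into non-overlapping parts with the origin at the bottom-left of its bounding rectangle.
Vertical leg: 0.25 × 4, A = 1 in², y = 2 in, Ī = 1.3333 in⁴.
Horizontal leg (remainder): 2.15 × 0.25, A = 0.5375 in², y = 0.125 in, Ī = 0.0027995 in⁴.
Centroid: ȳ = ΣA·y / ΣA = 1.3445 in.
Transfer each piece to the horizontal axis through the centroid using Ī + A·d² with d = y − 1.3445:
  vertical leg: d = 0.65549 in → contributes +1.763 in⁴
  horizontal leg (remainder): d = -1.2195 in → contributes +0.80217 in⁴
Total I = 2.5652 in⁴.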